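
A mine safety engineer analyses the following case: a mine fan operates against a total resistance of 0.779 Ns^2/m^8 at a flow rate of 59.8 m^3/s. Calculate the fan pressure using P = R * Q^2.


Compute Q^2:
Q^2 = 59.8^2 = 3576.04
Compute pressure:
P = R * Q^2 = 0.779 * 3576.04
= 2785.7352 Pa

2785.7352 Pa


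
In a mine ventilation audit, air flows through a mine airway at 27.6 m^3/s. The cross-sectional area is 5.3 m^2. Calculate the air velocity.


Velocity = flow rate / cross-sectional area
= 27.6 / 5.3
= 5.2075 m/s

5.2075 m/s


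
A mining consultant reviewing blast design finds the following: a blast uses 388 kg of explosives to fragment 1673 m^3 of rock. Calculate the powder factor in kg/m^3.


0.2319 kg/m^3

Powder factor = explosive mass / rock volume
= 388 / 1673
= 0.2319 kg/m^3


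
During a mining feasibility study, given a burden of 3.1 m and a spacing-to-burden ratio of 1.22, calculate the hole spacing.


Spacing = burden * ratio
= 3.1 * 1.22
= 3.782 m

3.782 m


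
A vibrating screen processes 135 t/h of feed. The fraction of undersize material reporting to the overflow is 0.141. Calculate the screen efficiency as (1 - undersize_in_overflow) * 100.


85.9%

Screen efficiency = (1 - fraction of undersize in overflow) * 100
= (1 - 0.141) * 100
= 0.859 * 100
= 85.9%


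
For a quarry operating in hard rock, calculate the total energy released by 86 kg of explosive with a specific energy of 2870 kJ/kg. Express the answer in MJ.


246.82 MJ

Energy = mass * specific_energy / 1000
= 86 * 2870 / 1000
= 246820 / 1000
= 246.82 MJ


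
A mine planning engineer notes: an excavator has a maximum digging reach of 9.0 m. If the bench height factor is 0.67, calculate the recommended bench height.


6.03 m

Bench height = reach * factor
= 9.0 * 0.67
= 6.03 m


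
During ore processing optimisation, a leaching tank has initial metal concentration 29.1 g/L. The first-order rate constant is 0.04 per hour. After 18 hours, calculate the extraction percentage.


51.3248%

Compute the exponent:
-k * t = -0.04 * 18 = -0.72
Remaining concentration:
C = 29.1 * exp(-0.72)
= 29.1 * 0.486752256
= 14.16449065 g/L
Extracted = 29.1 - 14.16449065 = 14.93550935 g/L
Extraction % = 14.93550935 / 29.1 * 100
= 51.3248%


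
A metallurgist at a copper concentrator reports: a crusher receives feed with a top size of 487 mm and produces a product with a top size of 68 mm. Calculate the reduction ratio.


Reduction ratio = feed size / product size
= 487 / 68
= 7.1618

7.1618


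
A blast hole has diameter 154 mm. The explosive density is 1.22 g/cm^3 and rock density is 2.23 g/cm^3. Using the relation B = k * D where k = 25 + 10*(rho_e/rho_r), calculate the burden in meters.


4.6925 m

First, compute k:
rho_e / rho_r = 1.22 / 2.23 = 0.5470852018
k = 25 + 10 * 0.5470852018 = 30.47085202
Then, compute burden:
B = k * D / 1000 = 30.47085202 * 154 / 1000
= 4692.511211 / 1000
= 4.6925 m


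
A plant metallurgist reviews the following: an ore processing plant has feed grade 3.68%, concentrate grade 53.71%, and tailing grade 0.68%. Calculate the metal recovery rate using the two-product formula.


Using the two-product formula:
R = 100 * c * (f - t) / (f * (c - t))
Numerator = 100 * 53.71 * (3.68 - 0.68)
= 100 * 53.71 * 3.0
= 16113.0
Denominator = 3.68 * (53.71 - 0.68)
= 3.68 * 53.03
= 195.1504
R = 16113.0 / 195.1504
= 82.5671%

82.5671%


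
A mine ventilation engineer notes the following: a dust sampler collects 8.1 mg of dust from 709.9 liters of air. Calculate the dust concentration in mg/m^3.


11.4101 mg/m^3

Convert liters to m^3: 1 m^3 = 1000 L
Concentration = mass / volume * 1000
= 8.1 / 709.9 * 1000
= 0.01141005775 * 1000
= 11.4101 mg/m^3


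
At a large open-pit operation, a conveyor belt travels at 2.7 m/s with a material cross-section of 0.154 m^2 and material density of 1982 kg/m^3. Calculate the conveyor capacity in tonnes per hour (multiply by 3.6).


Volumetric flow = speed * area
= 2.7 * 0.154 = 0.4158 m^3/s
Mass flow = volumetric * density
= 0.4158 * 1982 = 824.1156 kg/s
Convert to t/h: multiply by 3.6
Capacity = 824.1156 * 3.6
= 2966.8162 t/h

2966.8162 t/h


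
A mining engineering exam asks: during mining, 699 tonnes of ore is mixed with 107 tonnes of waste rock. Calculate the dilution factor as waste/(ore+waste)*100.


Total material = ore + waste
= 699 + 107 = 806 tonnes
Dilution = waste / total * 100
= 107 / 806 * 100
= 0.1327543424 * 100
= 13.2754%

13.2754%


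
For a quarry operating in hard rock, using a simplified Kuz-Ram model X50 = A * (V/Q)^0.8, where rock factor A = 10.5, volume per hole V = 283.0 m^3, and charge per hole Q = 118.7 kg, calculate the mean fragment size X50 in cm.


Compute V/Q:
V/Q = 283.0 / 118.7 = 2.384161752
Raise to the power 0.8:
(V/Q)^0.8 = 2.384161752^0.8 = 2.003865523
Multiply by A:
X50 = 10.5 * 2.003865523
= 21.0406 cm

21.0406 cm


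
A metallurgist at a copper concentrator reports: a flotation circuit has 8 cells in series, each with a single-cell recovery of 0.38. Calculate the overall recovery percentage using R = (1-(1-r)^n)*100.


97.8166%

Complement of single-cell recovery:
1 - r = 1 - 0.38 = 0.62
Raise to power n:
(1 - r)^8 = 0.62^8 = 0.02183401056
Overall recovery:
R = (1 - 0.02183401056) * 100
= 97.8166%


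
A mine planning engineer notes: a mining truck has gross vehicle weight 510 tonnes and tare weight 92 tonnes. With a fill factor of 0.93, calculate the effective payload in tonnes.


388.74 tonnes

Maximum payload = gross - tare
= 510 - 92 = 418 tonnes
Effective payload = max payload * fill factor
= 418 * 0.93
= 388.74 tonnes


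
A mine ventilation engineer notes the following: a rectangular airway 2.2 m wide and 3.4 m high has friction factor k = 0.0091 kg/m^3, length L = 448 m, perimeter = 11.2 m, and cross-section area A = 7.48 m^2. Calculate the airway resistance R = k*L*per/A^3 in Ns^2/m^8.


Compute the numerator:
k * L * per = 0.0091 * 448 * 11.2
= 45.66016
Compute the denominator:
A^3 = 7.48^3 = 418.508992
Resistance:
R = 45.66016 / 418.508992
= 0.1091 Ns^2/m^8

0.1091 Ns^2/m^8


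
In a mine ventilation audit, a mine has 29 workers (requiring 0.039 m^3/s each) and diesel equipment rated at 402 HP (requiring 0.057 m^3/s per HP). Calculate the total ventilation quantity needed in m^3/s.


Airflow for workers:
Q_people = 29 * 0.039 = 1.131 m^3/s
Airflow for diesel equipment:
Q_diesel = 402 * 0.057 = 22.914 m^3/s
Total ventilation:
Q_total = 1.131 + 22.914
= 24.045 m^3/s

24.045 m^3/s


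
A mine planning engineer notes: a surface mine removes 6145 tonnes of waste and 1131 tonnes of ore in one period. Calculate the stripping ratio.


5.4332

Stripping ratio = waste tonnage / ore tonnage
= 6145 / 1131
= 5.4332


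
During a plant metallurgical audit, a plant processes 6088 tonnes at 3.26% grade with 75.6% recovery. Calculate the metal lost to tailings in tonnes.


Total metal in feed:
= 6088 * 3.26 / 100 = 198.4688 tonnes
Metal recovered:
= 198.4688 * 75.6 / 100 = 150.0424128 tonnes
Metal lost to tailings:
= 198.4688 - 150.0424128
= 48.4264 tonnes

48.4264 tonnes


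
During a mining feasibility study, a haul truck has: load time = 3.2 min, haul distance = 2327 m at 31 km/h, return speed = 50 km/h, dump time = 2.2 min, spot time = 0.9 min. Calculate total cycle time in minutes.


13.5963 min

Convert haul speed to m/min: 31 * 1000/60 = 516.6666667 m/min
Haul time = 2327 / 516.6666667 = 4.503870968 min
Convert return speed to m/min: 50 * 1000/60 = 833.3333333 m/min
Return time = 2327 / 833.3333333 = 2.7924 min
Total cycle time:
= 3.2 + 4.503870968 + 2.2 + 2.7924 + 0.9
= 13.5963 min


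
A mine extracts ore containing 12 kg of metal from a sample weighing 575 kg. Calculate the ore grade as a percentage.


2.087%

Ore grade = (metal mass / ore mass) * 100
= (12 / 575) * 100
= 0.02086956522 * 100
= 2.087%


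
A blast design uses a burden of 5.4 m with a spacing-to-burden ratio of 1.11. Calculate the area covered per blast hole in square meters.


32.3676 m^2

First, find the spacing:
Spacing = burden * ratio = 5.4 * 1.11
= 5.994 m
Then, calculate the area:
Area = burden * spacing = 5.4 * 5.994
= 32.3676 m^2


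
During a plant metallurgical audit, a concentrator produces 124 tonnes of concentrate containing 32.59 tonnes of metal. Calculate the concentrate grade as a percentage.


26.2823%

Grade = (metal in concentrate / concentrate mass) * 100
= (32.59 / 124) * 100
= 0.2628225806 * 100
= 26.2823%


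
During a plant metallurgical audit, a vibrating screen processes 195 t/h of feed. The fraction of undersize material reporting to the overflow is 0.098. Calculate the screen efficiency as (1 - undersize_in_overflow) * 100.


90.2%

Screen efficiency = (1 - fraction of undersize in overflow) * 100
= (1 - 0.098) * 100
= 0.902 * 100
= 90.2%


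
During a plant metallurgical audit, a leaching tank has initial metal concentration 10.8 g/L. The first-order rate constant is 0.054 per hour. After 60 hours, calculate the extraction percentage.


96.0836%

Compute the exponent:
-k * t = -0.054 * 60 = -3.24
Remaining concentration:
C = 10.8 * exp(-3.24)
= 10.8 * 0.0391638951
= 0.4229700671 g/L
Extracted = 10.8 - 0.4229700671 = 10.37702993 g/L
Extraction % = 10.37702993 / 10.8 * 100
= 96.0836%


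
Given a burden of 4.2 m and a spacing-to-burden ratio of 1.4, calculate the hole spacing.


Spacing = burden * ratio
= 4.2 * 1.4
= 5.88 m

5.88 m


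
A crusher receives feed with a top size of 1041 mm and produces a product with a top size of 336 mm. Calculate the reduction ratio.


3.0982

Reduction ratio = feed size / product size
= 1041 / 336
= 3.0982


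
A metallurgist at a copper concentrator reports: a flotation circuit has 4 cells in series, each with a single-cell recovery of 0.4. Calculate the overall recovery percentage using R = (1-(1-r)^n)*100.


Complement of single-cell recovery:
1 - r = 1 - 0.4 = 0.6
Raise to power n:
(1 - r)^4 = 0.6^4 = 0.1296
Overall recovery:
R = (1 - 0.1296) * 100
= 87.04%

87.04%


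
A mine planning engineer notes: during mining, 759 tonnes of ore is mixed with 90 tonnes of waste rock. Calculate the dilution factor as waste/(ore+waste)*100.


Total material = ore + waste
= 759 + 90 = 849 tonnes
Dilution = waste / total * 100
= 90 / 849 * 100
= 0.1060070671 * 100
= 10.6007%

10.6007%


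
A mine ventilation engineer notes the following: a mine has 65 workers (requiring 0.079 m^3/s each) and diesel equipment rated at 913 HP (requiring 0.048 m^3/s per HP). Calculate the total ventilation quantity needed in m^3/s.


Airflow for workers:
Q_people = 65 * 0.079 = 5.135 m^3/s
Airflow for diesel equipment:
Q_diesel = 913 * 0.048 = 43.824 m^3/s
Total ventilation:
Q_total = 5.135 + 43.824
= 48.959 m^3/s

48.959 m^3/s


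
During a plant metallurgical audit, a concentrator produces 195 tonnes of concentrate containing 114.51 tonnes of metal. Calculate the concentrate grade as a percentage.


58.7231%

Grade = (metal in concentrate / concentrate mass) * 100
= (114.51 / 195) * 100
= 0.5872307692 * 100
= 58.7231%


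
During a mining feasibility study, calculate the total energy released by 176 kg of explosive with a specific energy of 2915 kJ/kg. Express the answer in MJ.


513.04 MJ

Energy = mass * specific_energy / 1000
= 176 * 2915 / 1000
= 513040 / 1000
= 513.04 MJ


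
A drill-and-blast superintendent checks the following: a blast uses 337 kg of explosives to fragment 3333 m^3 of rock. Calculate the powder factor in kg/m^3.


Powder factor = explosive mass / rock volume
= 337 / 3333
= 0.1011 kg/m^3

0.1011 kg/m^3


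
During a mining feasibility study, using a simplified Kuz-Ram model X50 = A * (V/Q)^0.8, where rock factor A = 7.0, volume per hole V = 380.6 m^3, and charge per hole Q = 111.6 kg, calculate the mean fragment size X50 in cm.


Compute V/Q:
V/Q = 380.6 / 111.6 = 3.410394265
Raise to the power 0.8:
(V/Q)^0.8 = 3.410394265^0.8 = 2.66835539
Multiply by A:
X50 = 7.0 * 2.66835539
= 18.6785 cm

18.6785 cm


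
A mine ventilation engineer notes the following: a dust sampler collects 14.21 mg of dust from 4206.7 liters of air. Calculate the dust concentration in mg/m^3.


Convert liters to m^3: 1 m^3 = 1000 L
Concentration = mass / volume * 1000
= 14.21 / 4206.7 * 1000
= 0.003377944707 * 1000
= 3.3779 mg/m^3

3.3779 mg/m^3


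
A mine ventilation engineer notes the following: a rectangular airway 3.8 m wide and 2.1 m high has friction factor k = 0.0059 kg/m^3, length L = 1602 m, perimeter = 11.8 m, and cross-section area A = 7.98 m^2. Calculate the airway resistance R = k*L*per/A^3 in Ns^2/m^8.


Compute the numerator:
k * L * per = 0.0059 * 1602 * 11.8
= 111.53124
Compute the denominator:
A^3 = 7.98^3 = 508.169592
Resistance:
R = 111.53124 / 508.169592
= 0.2195 Ns^2/m^8

0.2195 Ns^2/m^8


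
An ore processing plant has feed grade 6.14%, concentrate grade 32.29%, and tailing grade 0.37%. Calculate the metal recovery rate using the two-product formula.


Using the two-product formula:
R = 100 * c * (f - t) / (f * (c - t))
Numerator = 100 * 32.29 * (6.14 - 0.37)
= 100 * 32.29 * 5.77
= 18631.33
Denominator = 6.14 * (32.29 - 0.37)
= 6.14 * 31.92
= 195.9888
R = 18631.33 / 195.9888
= 95.0632%

95.0632%


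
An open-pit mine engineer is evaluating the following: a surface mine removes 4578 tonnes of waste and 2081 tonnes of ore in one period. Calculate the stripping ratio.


Stripping ratio = waste tonnage / ore tonnage
= 4578 / 2081
= 2.1999

2.1999


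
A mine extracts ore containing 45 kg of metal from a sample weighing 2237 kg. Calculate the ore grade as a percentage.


Ore grade = (metal mass / ore mass) * 100
= (45 / 2237) * 100
= 0.02011622709 * 100
= 2.0116%

2.0116%


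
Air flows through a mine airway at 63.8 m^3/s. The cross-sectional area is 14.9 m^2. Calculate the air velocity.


Velocity = flow rate / cross-sectional area
= 63.8 / 14.9
= 4.2819 m/s

4.2819 m/s


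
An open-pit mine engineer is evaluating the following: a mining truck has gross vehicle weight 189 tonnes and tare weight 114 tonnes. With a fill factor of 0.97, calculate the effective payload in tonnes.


72.75 tonnes

Maximum payload = gross - tare
= 189 - 114 = 75 tonnes
Effective payload = max payload * fill factor
= 75 * 0.97
= 72.75 tonnes


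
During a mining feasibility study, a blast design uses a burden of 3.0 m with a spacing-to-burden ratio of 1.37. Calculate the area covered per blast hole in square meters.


12.33 m^2

First, find the spacing:
Spacing = burden * ratio = 3.0 * 1.37
= 4.11 m
Then, calculate the area:
Area = burden * spacing = 3.0 * 4.11
= 12.33 m^2


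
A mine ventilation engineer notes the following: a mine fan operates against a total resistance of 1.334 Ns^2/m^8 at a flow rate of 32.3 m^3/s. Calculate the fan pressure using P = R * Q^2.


Compute Q^2:
Q^2 = 32.3^2 = 1043.29
Compute pressure:
P = R * Q^2 = 1.334 * 1043.29
= 1391.7489 Pa

1391.7489 Pa


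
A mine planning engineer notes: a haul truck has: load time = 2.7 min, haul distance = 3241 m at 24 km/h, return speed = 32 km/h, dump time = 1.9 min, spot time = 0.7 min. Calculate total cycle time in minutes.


19.4794 min

Convert haul speed to m/min: 24 * 1000/60 = 400 m/min
Haul time = 3241 / 400 = 8.1025 min
Convert return speed to m/min: 32 * 1000/60 = 533.3333333 m/min
Return time = 3241 / 533.3333333 = 6.076875 min
Total cycle time:
= 2.7 + 8.1025 + 1.9 + 6.076875 + 0.7
= 19.4794 min


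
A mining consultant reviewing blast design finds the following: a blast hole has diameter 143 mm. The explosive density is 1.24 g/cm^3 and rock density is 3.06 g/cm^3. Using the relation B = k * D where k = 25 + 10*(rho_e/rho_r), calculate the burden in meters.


4.1545 m

First, compute k:
rho_e / rho_r = 1.24 / 3.06 = 0.4052287582
k = 25 + 10 * 0.4052287582 = 29.05228758
Then, compute burden:
B = k * D / 1000 = 29.05228758 * 143 / 1000
= 4154.477124 / 1000
= 4.1545 m


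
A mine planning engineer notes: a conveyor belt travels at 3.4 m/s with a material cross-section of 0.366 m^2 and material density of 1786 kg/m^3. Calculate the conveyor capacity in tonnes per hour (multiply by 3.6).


Volumetric flow = speed * area
= 3.4 * 0.366 = 1.2444 m^3/s
Mass flow = volumetric * density
= 1.2444 * 1786 = 2222.4984 kg/s
Convert to t/h: multiply by 3.6
Capacity = 2222.4984 * 3.6
= 8000.9942 t/h

8000.9942 t/h


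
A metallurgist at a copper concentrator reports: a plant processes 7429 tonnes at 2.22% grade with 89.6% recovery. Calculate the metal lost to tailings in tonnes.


Total metal in feed:
= 7429 * 2.22 / 100 = 164.9238 tonnes
Metal recovered:
= 164.9238 * 89.6 / 100 = 147.7717248 tonnes
Metal lost to tailings:
= 164.9238 - 147.7717248
= 17.1521 tonnes

17.1521 tonnes


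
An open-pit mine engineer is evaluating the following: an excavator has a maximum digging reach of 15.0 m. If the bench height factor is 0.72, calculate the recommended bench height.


10.8 m

Bench height = reach * factor
= 15.0 * 0.72
= 10.8 m


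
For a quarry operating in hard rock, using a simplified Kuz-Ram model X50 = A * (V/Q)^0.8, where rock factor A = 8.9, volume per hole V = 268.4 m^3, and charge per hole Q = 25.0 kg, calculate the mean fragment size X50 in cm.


Compute V/Q:
V/Q = 268.4 / 25.0 = 10.736
Raise to the power 0.8:
(V/Q)^0.8 = 10.736^0.8 = 6.678424218
Multiply by A:
X50 = 8.9 * 6.678424218
= 59.438 cm

59.438 cm


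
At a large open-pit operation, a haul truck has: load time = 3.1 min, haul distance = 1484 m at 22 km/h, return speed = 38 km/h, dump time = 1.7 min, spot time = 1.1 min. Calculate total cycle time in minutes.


12.2904 min

Convert haul speed to m/min: 22 * 1000/60 = 366.6666667 m/min
Haul time = 1484 / 366.6666667 = 4.047272727 min
Convert return speed to m/min: 38 * 1000/60 = 633.3333333 m/min
Return time = 1484 / 633.3333333 = 2.343157895 min
Total cycle time:
= 3.1 + 4.047272727 + 1.7 + 2.343157895 + 1.1
= 12.2904 min


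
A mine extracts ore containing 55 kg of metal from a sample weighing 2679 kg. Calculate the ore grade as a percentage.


2.053%

Ore grade = (metal mass / ore mass) * 100
= (55 / 2679) * 100
= 0.02053004853 * 100
= 2.053%


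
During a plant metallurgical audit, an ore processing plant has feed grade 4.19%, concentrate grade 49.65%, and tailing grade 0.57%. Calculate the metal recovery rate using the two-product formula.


87.3996%

Using the two-product formula:
R = 100 * c * (f - t) / (f * (c - t))
Numerator = 100 * 49.65 * (4.19 - 0.57)
= 100 * 49.65 * 3.62
= 17973.3
Denominator = 4.19 * (49.65 - 0.57)
= 4.19 * 49.08
= 205.6452
R = 17973.3 / 205.6452
= 87.3996%


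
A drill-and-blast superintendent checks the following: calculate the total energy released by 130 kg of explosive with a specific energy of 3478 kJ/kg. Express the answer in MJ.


452.14 MJ

Energy = mass * specific_energy / 1000
= 130 * 3478 / 1000
= 452140 / 1000
= 452.14 MJ


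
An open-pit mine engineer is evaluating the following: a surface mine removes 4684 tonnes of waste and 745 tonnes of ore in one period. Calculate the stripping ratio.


Stripping ratio = waste tonnage / ore tonnage
= 4684 / 745
= 6.2872

6.2872


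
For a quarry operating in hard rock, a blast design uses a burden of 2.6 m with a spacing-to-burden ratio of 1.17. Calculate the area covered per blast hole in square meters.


7.9092 m^2

First, find the spacing:
Spacing = burden * ratio = 2.6 * 1.17
= 3.042 m
Then, calculate the area:
Area = burden * spacing = 2.6 * 3.042
= 7.9092 m^2


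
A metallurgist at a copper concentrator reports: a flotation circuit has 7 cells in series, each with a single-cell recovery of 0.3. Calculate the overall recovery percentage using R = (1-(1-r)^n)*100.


Complement of single-cell recovery:
1 - r = 1 - 0.3 = 0.7
Raise to power n:
(1 - r)^7 = 0.7^7 = 0.0823543
Overall recovery:
R = (1 - 0.0823543) * 100
= 91.7646%

91.7646%


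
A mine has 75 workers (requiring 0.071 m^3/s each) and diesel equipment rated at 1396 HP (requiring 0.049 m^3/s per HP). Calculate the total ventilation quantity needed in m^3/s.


Airflow for workers:
Q_people = 75 * 0.071 = 5.325 m^3/s
Airflow for diesel equipment:
Q_diesel = 1396 * 0.049 = 68.404 m^3/s
Total ventilation:
Q_total = 5.325 + 68.404
= 73.729 m^3/s

73.729 m^3/s


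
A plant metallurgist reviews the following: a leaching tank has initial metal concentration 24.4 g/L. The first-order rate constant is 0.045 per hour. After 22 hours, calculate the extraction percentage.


Compute the exponent:
-k * t = -0.045 * 22 = -0.99
Remaining concentration:
C = 24.4 * exp(-0.99)
= 24.4 * 0.371576691
= 9.066471261 g/L
Extracted = 24.4 - 9.066471261 = 15.33352874 g/L
Extraction % = 15.33352874 / 24.4 * 100
= 62.8423%

62.8423%


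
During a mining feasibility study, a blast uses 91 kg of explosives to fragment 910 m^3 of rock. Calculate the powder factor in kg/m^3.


0.1 kg/m^3

Powder factor = explosive mass / rock volume
= 91 / 910
= 0.1 kg/m^3


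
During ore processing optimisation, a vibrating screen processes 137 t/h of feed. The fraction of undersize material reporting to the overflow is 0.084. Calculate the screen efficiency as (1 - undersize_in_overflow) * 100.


Screen efficiency = (1 - fraction of undersize in overflow) * 100
= (1 - 0.084) * 100
= 0.916 * 100
= 91.6%

91.6%


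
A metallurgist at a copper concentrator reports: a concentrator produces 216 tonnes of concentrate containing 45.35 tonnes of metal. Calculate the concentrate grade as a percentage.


Grade = (metal in concentrate / concentrate mass) * 100
= (45.35 / 216) * 100
= 0.2099537037 * 100
= 20.9954%

20.9954%


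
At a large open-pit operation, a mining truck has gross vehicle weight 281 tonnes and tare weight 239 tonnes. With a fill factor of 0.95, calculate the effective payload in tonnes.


Maximum payload = gross - tare
= 281 - 239 = 42 tonnes
Effective payload = max payload * fill factor
= 42 * 0.95
= 39.9 tonnes

39.9 tonnes


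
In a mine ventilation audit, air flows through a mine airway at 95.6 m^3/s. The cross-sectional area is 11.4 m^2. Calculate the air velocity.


Velocity = flow rate / cross-sectional area
= 95.6 / 11.4
= 8.386 m/s

8.386 m/s


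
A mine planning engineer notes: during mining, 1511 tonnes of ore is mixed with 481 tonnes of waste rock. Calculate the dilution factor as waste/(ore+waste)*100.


Total material = ore + waste
= 1511 + 481 = 1992 tonnes
Dilution = waste / total * 100
= 481 / 1992 * 100
= 0.2414658635 * 100
= 24.1466%

24.1466%


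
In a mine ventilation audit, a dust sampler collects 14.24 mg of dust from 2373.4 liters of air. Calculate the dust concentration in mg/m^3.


Convert liters to m^3: 1 m^3 = 1000 L
Concentration = mass / volume * 1000
= 14.24 / 2373.4 * 1000
= 0.005999831465 * 1000
= 5.9998 mg/m^3

5.9998 mg/m^3


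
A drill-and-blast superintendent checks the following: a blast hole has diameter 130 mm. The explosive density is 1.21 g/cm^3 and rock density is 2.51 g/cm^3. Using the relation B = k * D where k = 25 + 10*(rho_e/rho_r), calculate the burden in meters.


3.8767 m

First, compute k:
rho_e / rho_r = 1.21 / 2.51 = 0.4820717131
k = 25 + 10 * 0.4820717131 = 29.82071713
Then, compute burden:
B = k * D / 1000 = 29.82071713 * 130 / 1000
= 3876.693227 / 1000
= 3.8767 m


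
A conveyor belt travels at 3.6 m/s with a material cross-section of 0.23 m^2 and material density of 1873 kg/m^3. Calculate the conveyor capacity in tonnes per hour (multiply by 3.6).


Volumetric flow = speed * area
= 3.6 * 0.23 = 0.828 m^3/s
Mass flow = volumetric * density
= 0.828 * 1873 = 1550.844 kg/s
Convert to t/h: multiply by 3.6
Capacity = 1550.844 * 3.6
= 5583.0384 t/h

5583.0384 t/h


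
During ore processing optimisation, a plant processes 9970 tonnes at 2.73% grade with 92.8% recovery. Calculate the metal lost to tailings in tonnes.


19.597 tonnes

Total metal in feed:
= 9970 * 2.73 / 100 = 272.181 tonnes
Metal recovered:
= 272.181 * 92.8 / 100 = 252.583968 tonnes
Metal lost to tailings:
= 272.181 - 252.583968
= 19.597 tonnes


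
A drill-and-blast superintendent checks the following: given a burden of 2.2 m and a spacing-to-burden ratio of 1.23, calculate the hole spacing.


Spacing = burden * ratio
= 2.2 * 1.23
= 2.706 m

2.706 m


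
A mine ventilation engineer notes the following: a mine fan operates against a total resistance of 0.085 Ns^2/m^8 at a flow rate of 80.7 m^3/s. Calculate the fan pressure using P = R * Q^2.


553.5617 Pa

Compute Q^2:
Q^2 = 80.7^2 = 6512.49
Compute pressure:
P = R * Q^2 = 0.085 * 6512.49
= 553.5617 Pa


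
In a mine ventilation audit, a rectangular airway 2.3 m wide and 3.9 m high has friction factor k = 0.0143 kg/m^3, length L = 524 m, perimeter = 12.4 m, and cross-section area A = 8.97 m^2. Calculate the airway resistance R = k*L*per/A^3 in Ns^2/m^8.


Compute the numerator:
k * L * per = 0.0143 * 524 * 12.4
= 92.91568
Compute the denominator:
A^3 = 8.97^3 = 721.734273
Resistance:
R = 92.91568 / 721.734273
= 0.1287 Ns^2/m^8

0.1287 Ns^2/m^8


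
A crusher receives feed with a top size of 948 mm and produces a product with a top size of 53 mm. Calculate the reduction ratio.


Reduction ratio = feed size / product size
= 948 / 53
= 17.8868

17.8868


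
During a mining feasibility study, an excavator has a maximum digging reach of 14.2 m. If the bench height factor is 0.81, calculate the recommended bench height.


11.502 m

Bench height = reach * factor
= 14.2 * 0.81
= 11.502 m


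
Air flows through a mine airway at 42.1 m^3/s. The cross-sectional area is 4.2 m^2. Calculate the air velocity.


10.0238 m/s

Velocity = flow rate / cross-sectional area
= 42.1 / 4.2
= 10.0238 m/s


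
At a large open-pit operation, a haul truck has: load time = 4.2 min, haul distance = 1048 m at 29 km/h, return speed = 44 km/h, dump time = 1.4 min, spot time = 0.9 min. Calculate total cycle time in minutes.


Convert haul speed to m/min: 29 * 1000/60 = 483.3333333 m/min
Haul time = 1048 / 483.3333333 = 2.168275862 min
Convert return speed to m/min: 44 * 1000/60 = 733.3333333 m/min
Return time = 1048 / 733.3333333 = 1.429090909 min
Total cycle time:
= 4.2 + 2.168275862 + 1.4 + 1.429090909 + 0.9
= 10.0974 min

10.0974 min


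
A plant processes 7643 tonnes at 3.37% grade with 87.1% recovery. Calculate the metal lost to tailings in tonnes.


33.2264 tonnes

Total metal in feed:
= 7643 * 3.37 / 100 = 257.5691 tonnes
Metal recovered:
= 257.5691 * 87.1 / 100 = 224.3426861 tonnes
Metal lost to tailings:
= 257.5691 - 224.3426861
= 33.2264 tonnes


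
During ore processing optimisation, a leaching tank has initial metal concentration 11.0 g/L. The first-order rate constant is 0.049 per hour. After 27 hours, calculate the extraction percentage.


73.3665%

Compute the exponent:
-k * t = -0.049 * 27 = -1.323
Remaining concentration:
C = 11.0 * exp(-1.323)
= 11.0 * 0.266335097
= 2.929686067 g/L
Extracted = 11.0 - 2.929686067 = 8.070313933 g/L
Extraction % = 8.070313933 / 11.0 * 100
= 73.3665%


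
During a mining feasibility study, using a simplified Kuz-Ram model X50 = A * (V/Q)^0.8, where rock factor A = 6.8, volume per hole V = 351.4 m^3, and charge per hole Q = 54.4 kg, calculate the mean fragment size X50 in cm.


30.2462 cm

Compute V/Q:
V/Q = 351.4 / 54.4 = 6.459558824
Raise to the power 0.8:
(V/Q)^0.8 = 6.459558824^0.8 = 4.447974471
Multiply by A:
X50 = 6.8 * 4.447974471
= 30.2462 cm


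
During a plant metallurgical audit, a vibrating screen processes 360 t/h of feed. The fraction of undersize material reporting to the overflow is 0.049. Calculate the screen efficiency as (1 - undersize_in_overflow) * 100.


95.1%

Screen efficiency = (1 - fraction of undersize in overflow) * 100
= (1 - 0.049) * 100
= 0.951 * 100
= 95.1%


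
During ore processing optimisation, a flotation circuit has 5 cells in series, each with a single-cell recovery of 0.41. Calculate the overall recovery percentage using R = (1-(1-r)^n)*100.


92.8508%

Complement of single-cell recovery:
1 - r = 1 - 0.41 = 0.59
Raise to power n:
(1 - r)^5 = 0.59^5 = 0.0714924299
Overall recovery:
R = (1 - 0.0714924299) * 100
= 92.8508%


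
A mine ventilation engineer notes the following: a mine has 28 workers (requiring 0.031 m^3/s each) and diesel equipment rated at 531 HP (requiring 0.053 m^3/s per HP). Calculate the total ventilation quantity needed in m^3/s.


Airflow for workers:
Q_people = 28 * 0.031 = 0.868 m^3/s
Airflow for diesel equipment:
Q_diesel = 531 * 0.053 = 28.143 m^3/s
Total ventilation:
Q_total = 0.868 + 28.143
= 29.011 m^3/s

29.011 m^3/s


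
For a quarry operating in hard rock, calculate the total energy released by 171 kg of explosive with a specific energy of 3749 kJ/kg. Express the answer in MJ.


641.079 MJ

Energy = mass * specific_energy / 1000
= 171 * 3749 / 1000
= 641079 / 1000
= 641.079 MJ


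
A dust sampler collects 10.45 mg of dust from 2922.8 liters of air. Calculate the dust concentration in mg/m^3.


Convert liters to m^3: 1 m^3 = 1000 L
Concentration = mass / volume * 1000
= 10.45 / 2922.8 * 1000
= 0.003575338716 * 1000
= 3.5753 mg/m^3

3.5753 mg/m^3


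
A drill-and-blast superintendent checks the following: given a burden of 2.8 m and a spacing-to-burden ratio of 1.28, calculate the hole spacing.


Spacing = burden * ratio
= 2.8 * 1.28
= 3.584 m

3.584 m


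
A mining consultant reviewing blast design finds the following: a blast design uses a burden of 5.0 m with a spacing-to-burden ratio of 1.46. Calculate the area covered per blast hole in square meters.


36.5 m^2

First, find the spacing:
Spacing = burden * ratio = 5.0 * 1.46
= 7.3 m
Then, calculate the area:
Area = burden * spacing = 5.0 * 7.3
= 36.5 m^2


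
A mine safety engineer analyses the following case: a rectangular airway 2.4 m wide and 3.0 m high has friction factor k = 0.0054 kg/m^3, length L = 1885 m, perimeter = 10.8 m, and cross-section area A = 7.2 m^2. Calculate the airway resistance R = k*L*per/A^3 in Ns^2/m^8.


0.2945 Ns^2/m^8

Compute the numerator:
k * L * per = 0.0054 * 1885 * 10.8
= 109.9332
Compute the denominator:
A^3 = 7.2^3 = 373.248
Resistance:
R = 109.9332 / 373.248
= 0.2945 Ns^2/m^8


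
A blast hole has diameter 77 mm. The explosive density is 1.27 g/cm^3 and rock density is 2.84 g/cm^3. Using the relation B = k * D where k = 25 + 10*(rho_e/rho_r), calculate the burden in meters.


2.2693 m

First, compute k:
rho_e / rho_r = 1.27 / 2.84 = 0.4471830986
k = 25 + 10 * 0.4471830986 = 29.47183099
Then, compute burden:
B = k * D / 1000 = 29.47183099 * 77 / 1000
= 2269.330986 / 1000
= 2.2693 m


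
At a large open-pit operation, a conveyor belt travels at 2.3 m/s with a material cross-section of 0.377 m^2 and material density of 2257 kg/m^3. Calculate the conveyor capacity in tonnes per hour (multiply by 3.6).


7045.3609 t/h

Volumetric flow = speed * area
= 2.3 * 0.377 = 0.8671 m^3/s
Mass flow = volumetric * density
= 0.8671 * 2257 = 1957.0447 kg/s
Convert to t/h: multiply by 3.6
Capacity = 1957.0447 * 3.6
= 7045.3609 t/h


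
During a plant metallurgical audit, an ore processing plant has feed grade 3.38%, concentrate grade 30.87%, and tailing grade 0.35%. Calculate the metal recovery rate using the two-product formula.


Using the two-product formula:
R = 100 * c * (f - t) / (f * (c - t))
Numerator = 100 * 30.87 * (3.38 - 0.35)
= 100 * 30.87 * 3.03
= 9353.61
Denominator = 3.38 * (30.87 - 0.35)
= 3.38 * 30.52
= 103.1576
R = 9353.61 / 103.1576
= 90.673%

90.673%


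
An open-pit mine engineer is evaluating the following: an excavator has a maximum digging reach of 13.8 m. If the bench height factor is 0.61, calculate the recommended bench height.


Bench height = reach * factor
= 13.8 * 0.61
= 8.418 m

8.418 m


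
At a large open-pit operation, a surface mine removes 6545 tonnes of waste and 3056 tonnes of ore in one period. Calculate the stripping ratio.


Stripping ratio = waste tonnage / ore tonnage
= 6545 / 3056
= 2.1417

2.1417


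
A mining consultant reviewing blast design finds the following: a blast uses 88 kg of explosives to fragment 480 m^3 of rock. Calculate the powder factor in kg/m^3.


0.1833 kg/m^3

Powder factor = explosive mass / rock volume
= 88 / 480
= 0.1833 kg/m^3


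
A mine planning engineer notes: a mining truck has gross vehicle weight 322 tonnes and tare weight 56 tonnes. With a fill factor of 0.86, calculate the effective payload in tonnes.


Maximum payload = gross - tare
= 322 - 56 = 266 tonnes
Effective payload = max payload * fill factor
= 266 * 0.86
= 228.76 tonnes

228.76 tonnes


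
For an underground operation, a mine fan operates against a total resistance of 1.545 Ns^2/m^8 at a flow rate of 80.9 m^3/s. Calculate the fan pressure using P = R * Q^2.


Compute Q^2:
Q^2 = 80.9^2 = 6544.81
Compute pressure:
P = R * Q^2 = 1.545 * 6544.81
= 10111.7315 Pa

10111.7315 Pa


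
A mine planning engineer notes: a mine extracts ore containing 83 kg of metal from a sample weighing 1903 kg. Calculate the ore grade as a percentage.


4.3615%

Ore grade = (metal mass / ore mass) * 100
= (83 / 1903) * 100
= 0.04361534419 * 100
= 4.3615%


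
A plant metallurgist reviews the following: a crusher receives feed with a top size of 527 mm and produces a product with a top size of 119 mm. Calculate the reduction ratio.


4.4286

Reduction ratio = feed size / product size
= 527 / 119
= 4.4286


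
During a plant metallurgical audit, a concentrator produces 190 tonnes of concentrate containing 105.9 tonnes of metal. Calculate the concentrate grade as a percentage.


Grade = (metal in concentrate / concentrate mass) * 100
= (105.9 / 190) * 100
= 0.5573684211 * 100
= 55.7368%

55.7368%


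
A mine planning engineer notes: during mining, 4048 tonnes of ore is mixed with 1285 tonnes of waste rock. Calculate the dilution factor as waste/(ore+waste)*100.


Total material = ore + waste
= 4048 + 1285 = 5333 tonnes
Dilution = waste / total * 100
= 1285 / 5333 * 100
= 0.2409525595 * 100
= 24.0953%

24.0953%


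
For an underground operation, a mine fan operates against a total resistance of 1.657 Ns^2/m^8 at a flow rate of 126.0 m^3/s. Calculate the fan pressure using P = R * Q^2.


26306.532 Pa

Compute Q^2:
Q^2 = 126.0^2 = 15876.0
Compute pressure:
P = R * Q^2 = 1.657 * 15876.0
= 26306.532 Pa


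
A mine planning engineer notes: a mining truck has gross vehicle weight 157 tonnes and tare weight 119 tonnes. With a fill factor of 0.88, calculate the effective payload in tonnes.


Maximum payload = gross - tare
= 157 - 119 = 38 tonnes
Effective payload = max payload * fill factor
= 38 * 0.88
= 33.44 tonnes

33.44 tonnes


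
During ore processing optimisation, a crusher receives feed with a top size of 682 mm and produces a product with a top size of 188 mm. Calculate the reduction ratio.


3.6277

Reduction ratio = feed size / product size
= 682 / 188
= 3.6277


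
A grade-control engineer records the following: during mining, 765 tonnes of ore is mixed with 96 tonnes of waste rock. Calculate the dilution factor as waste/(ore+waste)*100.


Total material = ore + waste
= 765 + 96 = 861 tonnes
Dilution = waste / total * 100
= 96 / 861 * 100
= 0.1114982578 * 100
= 11.1498%

11.1498%


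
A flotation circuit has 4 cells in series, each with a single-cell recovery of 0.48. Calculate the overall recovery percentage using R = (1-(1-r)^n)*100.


Complement of single-cell recovery:
1 - r = 1 - 0.48 = 0.52
Raise to power n:
(1 - r)^4 = 0.52^4 = 0.07311616
Overall recovery:
R = (1 - 0.07311616) * 100
= 92.6884%

92.6884%


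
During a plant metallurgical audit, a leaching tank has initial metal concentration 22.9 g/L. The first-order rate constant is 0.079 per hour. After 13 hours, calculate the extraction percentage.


Compute the exponent:
-k * t = -0.079 * 13 = -1.027
Remaining concentration:
C = 22.9 * exp(-1.027)
= 22.9 * 0.3580795896
= 8.200022602 g/L
Extracted = 22.9 - 8.200022602 = 14.6999774 g/L
Extraction % = 14.6999774 / 22.9 * 100
= 64.192%

64.192%


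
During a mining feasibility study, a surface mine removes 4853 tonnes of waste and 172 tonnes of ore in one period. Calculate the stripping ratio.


Stripping ratio = waste tonnage / ore tonnage
= 4853 / 172
= 28.2151

28.2151


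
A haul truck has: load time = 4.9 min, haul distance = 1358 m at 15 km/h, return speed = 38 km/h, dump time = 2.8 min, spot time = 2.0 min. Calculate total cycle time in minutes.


17.2762 min

Convert haul speed to m/min: 15 * 1000/60 = 250 m/min
Haul time = 1358 / 250 = 5.432 min
Convert return speed to m/min: 38 * 1000/60 = 633.3333333 m/min
Return time = 1358 / 633.3333333 = 2.144210526 min
Total cycle time:
= 4.9 + 5.432 + 2.8 + 2.144210526 + 2.0
= 17.2762 min


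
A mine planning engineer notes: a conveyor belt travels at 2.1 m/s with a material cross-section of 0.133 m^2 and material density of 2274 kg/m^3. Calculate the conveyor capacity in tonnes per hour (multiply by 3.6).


2286.4615 t/h

Volumetric flow = speed * area
= 2.1 * 0.133 = 0.2793 m^3/s
Mass flow = volumetric * density
= 0.2793 * 2274 = 635.1282 kg/s
Convert to t/h: multiply by 3.6
Capacity = 635.1282 * 3.6
= 2286.4615 t/h


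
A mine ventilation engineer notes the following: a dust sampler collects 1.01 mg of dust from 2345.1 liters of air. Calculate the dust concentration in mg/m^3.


Convert liters to m^3: 1 m^3 = 1000 L
Concentration = mass / volume * 1000
= 1.01 / 2345.1 * 1000
= 0.0004306852586 * 1000
= 0.4307 mg/m^3

0.4307 mg/m^3


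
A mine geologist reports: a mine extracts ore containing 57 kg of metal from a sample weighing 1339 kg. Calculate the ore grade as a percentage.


Ore grade = (metal mass / ore mass) * 100
= (57 / 1339) * 100
= 0.0425690814 * 100
= 4.2569%

4.2569%


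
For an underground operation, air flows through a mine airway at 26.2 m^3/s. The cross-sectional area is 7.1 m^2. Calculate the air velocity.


Velocity = flow rate / cross-sectional area
= 26.2 / 7.1
= 3.6901 m/s

3.6901 m/s


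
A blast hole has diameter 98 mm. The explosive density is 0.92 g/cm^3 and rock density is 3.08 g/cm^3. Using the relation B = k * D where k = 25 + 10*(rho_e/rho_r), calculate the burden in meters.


First, compute k:
rho_e / rho_r = 0.92 / 3.08 = 0.2987012987
k = 25 + 10 * 0.2987012987 = 27.98701299
Then, compute burden:
B = k * D / 1000 = 27.98701299 * 98 / 1000
= 2742.727273 / 1000
= 2.7427 m

2.7427 m


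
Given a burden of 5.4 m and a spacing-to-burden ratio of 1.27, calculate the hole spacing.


Spacing = burden * ratio
= 5.4 * 1.27
= 6.858 m

6.858 m


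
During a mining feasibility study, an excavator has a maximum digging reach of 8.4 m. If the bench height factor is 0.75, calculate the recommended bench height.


6.3 m

Bench height = reach * factor
= 8.4 * 0.75
= 6.3 m


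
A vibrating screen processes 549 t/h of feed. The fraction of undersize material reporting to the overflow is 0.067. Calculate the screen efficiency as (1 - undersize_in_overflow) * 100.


Screen efficiency = (1 - fraction of undersize in overflow) * 100
= (1 - 0.067) * 100
= 0.933 * 100
= 93.3%

93.3%


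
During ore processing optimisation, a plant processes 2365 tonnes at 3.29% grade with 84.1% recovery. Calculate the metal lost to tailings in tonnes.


Total metal in feed:
= 2365 * 3.29 / 100 = 77.8085 tonnes
Metal recovered:
= 77.8085 * 84.1 / 100 = 65.4369485 tonnes
Metal lost to tailings:
= 77.8085 - 65.4369485
= 12.3716 tonnes

12.3716 tonnes


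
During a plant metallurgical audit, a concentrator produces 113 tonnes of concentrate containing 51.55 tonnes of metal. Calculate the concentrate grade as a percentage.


45.6195%

Grade = (metal in concentrate / concentrate mass) * 100
= (51.55 / 113) * 100
= 0.4561946903 * 100
= 45.6195%


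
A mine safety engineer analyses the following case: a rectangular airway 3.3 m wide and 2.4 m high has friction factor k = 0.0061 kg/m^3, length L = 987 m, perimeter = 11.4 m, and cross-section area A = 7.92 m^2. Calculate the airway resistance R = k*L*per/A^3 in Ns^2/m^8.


0.1382 Ns^2/m^8

Compute the numerator:
k * L * per = 0.0061 * 987 * 11.4
= 68.63598
Compute the denominator:
A^3 = 7.92^3 = 496.793088
Resistance:
R = 68.63598 / 496.793088
= 0.1382 Ns^2/m^8
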